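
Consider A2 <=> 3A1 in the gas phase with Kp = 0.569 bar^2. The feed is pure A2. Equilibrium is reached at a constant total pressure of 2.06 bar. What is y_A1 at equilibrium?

y_A1 = 0.425

Basis: 1 mol A2 initially; let X = conversion of A2. Extent ξ = X.
Moles: n_A2 = 1 − X; n_A1 = 3X.
Summing: n_T = 1 + 2X.
y_i = n_i/n_T, p_i = y_i·P. Kp = p_A1^3 / (p_A2).
This yields a degree-3 equation in X; solving on (0,1), X = 0.198.
Then n_A1 = 0.594, n_T = 1.4, so y_A1 = 0.425.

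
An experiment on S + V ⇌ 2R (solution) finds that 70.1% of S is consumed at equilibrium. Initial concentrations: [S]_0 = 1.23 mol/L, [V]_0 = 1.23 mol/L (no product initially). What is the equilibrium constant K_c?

Let X = conversion of S.
Concentrations: [S] = 1.23 − 1.23X; [V] = 1.23 − 1.23X; [R] = 2.46X.
At X = 0.701: [S] = 0.368, [V] = 0.368, [R] = 1.72.
K_c = [R]^2 / ([S] [V]) = 22.

K_c = 22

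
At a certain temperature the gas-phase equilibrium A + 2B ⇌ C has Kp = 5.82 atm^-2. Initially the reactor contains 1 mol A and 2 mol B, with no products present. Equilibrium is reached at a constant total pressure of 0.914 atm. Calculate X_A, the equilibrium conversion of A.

Let X = conversion of A (basis 1 mol A); extent of reaction ξ = X.
Moles: n_A = 1 − X; n_B = 2 − 2X; n_C = X.
Total moles n_T = 3 − 2X.
y_i = n_i/n_T, p_i = y_i·P. Kp = p_C / (p_A p_B^2).
Setting this equal to 5.82 atm^-2 and taking the physical root (0 < X < 1) gives X = 0.532.

X = 0.532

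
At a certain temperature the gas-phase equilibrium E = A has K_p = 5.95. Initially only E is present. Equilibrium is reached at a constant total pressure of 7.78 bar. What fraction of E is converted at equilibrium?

Take 1 mol E as basis and let X be its fractional conversion, so ξ = X.
At extent ξ: n_E = 1 − X; n_A = X.
Since Δν = 0, n_T = 1 throughout.
Mole fractions y_i = n_i/n_T; K_p = p_A / (p_E) with p_i = y_i·P.
Substituting and setting equal to 5.95 gives a polynomial in X; the root in (0,1) is X = 0.856.

X = 0.856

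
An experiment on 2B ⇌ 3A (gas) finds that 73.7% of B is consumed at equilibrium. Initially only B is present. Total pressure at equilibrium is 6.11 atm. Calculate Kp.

Kp = 87.2 atm

Take 1 mol B as basis and let X be its fractional conversion, so ξ = 0.5X.
Mole table: n_B = 1 − X; n_A = 1.5X.
Total moles n_T = 1 + 0.5X.
At X = 0.737: n_B = 0.263, n_A = 1.11, n_T = 1.37.
p_i = (n_i/n_T)·P. Kp = p_A^3 / (p_B^2) = 87.2 atm.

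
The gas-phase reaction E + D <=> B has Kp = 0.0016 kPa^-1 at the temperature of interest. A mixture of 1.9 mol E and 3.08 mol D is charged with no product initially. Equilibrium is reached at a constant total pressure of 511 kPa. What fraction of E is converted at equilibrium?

X = 0.316

Take 1.9 mol E as basis and let X be its fractional conversion, so ξ = 1.9X.
Species balance: n_E = 1.9 − 1.9X; n_D = 3.08 − 1.9X; n_B = 1.9X.
Total moles n_T = 4.98 − 1.9X.
y_i = n_i/n_T, p_i = y_i·P. Kp = p_B / (p_E p_D).
Setting this equal to 0.0016 kPa^-1 and taking the physical root (0 < X < 1) gives X = 0.316.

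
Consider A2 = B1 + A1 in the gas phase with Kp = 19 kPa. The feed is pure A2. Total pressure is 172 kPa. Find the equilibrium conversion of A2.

X = 0.315

Take 1 mol A2 as basis and let X be its fractional conversion, so ξ = X.
Species balance: n_A2 = 1 − X; n_B1 = X; n_A1 = X.
Total moles n_T = 1 + X.
Mole fractions y_i = n_i/n_T; Kp = p_B1 p_A1 / (p_A2) with p_i = y_i·P.
Setting this equal to 19 kPa and taking the physical root (0 < X < 1) gives X = 0.315.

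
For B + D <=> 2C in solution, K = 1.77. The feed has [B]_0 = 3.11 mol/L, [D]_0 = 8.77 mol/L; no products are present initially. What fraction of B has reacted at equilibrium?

Let X = conversion of B; extent ξ = 3.11·X mol/L.
Concentrations: [B] = 3.11 − 3.11X; [D] = 8.77 − 3.11X; [C] = 6.22X.
K = [C]^2 / ([B] [D]).
Solving K = 1.77 for X ∈ (0,1): X = 0.614.

X = 0.614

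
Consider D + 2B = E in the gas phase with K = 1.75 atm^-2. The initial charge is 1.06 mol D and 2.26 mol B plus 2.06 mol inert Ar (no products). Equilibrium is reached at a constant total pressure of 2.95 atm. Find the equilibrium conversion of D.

X = 0.524

Take 1.06 mol D as basis and let X be its fractional conversion, so ξ = 1.06X.
Species balance: n_D = 1.06 − 1.06X; n_B = 2.26 − 2.12X; n_E = 1.06X; n_I = 2.06 (inert).
Summing: n_T = 5.38 − 2.12X.
With p_i = (n_i/n_T)P, K = p_E / (p_D p_B^2).
This yields a degree-3 equation in X; solving on (0,1), X = 0.524.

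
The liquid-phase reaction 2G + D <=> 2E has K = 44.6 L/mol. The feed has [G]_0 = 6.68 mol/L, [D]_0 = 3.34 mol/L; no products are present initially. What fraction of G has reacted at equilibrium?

X = 0.833

Let X = conversion of G; extent ξ = 6.68X/2 mol/L.
Concentrations: [G] = 6.68 − 6.68X; [D] = 3.34 − 3.34X; [E] = 6.68X.
K = [E]^2 / ([G]^2 [D]).
Setting equal to 44.6 and solving for X on (0,1) gives X = 0.833.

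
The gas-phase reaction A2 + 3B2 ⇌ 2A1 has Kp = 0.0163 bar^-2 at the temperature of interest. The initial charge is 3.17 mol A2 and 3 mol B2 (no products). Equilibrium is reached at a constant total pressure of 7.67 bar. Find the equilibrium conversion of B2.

Take 3 mol B2 as basis and let X be its fractional conversion, so ξ = X.
Species balance: n_A2 = 3.17 − X; n_B2 = 3 − 3X; n_A1 = 2X.
Total moles n_T = 6.17 − 2X.
y_i = n_i/n_T, p_i = y_i·P. Kp = p_A1^2 / (p_A2 p_B2^3).
Equating to 0.0163 bar^-2 and solving on 0 < X < 1: X = 0.382.

X = 0.382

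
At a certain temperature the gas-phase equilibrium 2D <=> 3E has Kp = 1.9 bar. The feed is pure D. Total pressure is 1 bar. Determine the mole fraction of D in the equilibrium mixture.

y_D = 0.366

Basis: 1 mol D initially; let X = conversion of D. Extent ξ = 0.5X.
At extent ξ: n_D = 1 − X; n_E = 1.5X.
Total moles n_T = 1 + 0.5X.
Mole fractions y_i = n_i/n_T; Kp = p_E^3 / (p_D^2) with p_i = y_i·P.
Substituting and setting equal to 1.9 bar gives a polynomial in X; the root in (0,1) is X = 0.536.
Then n_D = 0.464, n_T = 1.27, so y_D = 0.366.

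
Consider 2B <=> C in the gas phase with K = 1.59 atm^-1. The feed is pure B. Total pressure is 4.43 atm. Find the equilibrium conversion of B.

X = 0.815

Basis: 1 mol B initially; let X = conversion of B. Extent ξ = 0.5X.
At extent ξ: n_B = 1 − X; n_C = 0.5X.
Total moles n_T = 1 − 0.5X.
With p_i = (n_i/n_T)P, K = p_C / (p_B^2).
Substituting and setting equal to 1.59 atm^-1 gives a polynomial in X; the root in (0,1) is X = 0.815.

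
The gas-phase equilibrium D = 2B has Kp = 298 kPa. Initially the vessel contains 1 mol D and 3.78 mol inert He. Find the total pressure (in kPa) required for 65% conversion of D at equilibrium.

Let X = conversion of D (basis 1 mol D); extent of reaction ξ = X.
At extent ξ: n_D = 1 − X; n_B = 2X; n_I = 3.78 (inert).
Total moles n_T = 4.78 + X.
Kp = p_B^2 / (p_D) with p_i = (n_i/n_T)·P.
At X = 0.65: the mole-fraction product g(X) = Π y_i^ν_i = 0.8892. Since Kp = g(X)·P^{1}, P = (Kp/g)^(1/1) = (298/0.8892)^(1/1) = 335 kPa.

P = 335 kPa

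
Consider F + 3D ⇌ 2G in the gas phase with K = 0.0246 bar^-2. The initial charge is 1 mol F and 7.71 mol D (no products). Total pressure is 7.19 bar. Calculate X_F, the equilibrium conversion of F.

X = 0.637

Take 1 mol F as basis and let X be its fractional conversion, so ξ = X.
Species balance: n_F = 1 − X; n_D = 7.71 − 3X; n_G = 2X.
n_T = Σnᵢ = 8.71 − 2X.
With p_i = (n_i/n_T)P, K = p_G^2 / (p_F p_D^3).
Setting this equal to 0.0246 bar^-2 and taking the physical root (0 < X < 1) gives X = 0.637.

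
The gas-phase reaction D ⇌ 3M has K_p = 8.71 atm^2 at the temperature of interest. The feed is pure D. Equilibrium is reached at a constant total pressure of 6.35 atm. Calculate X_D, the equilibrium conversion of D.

X = 0.237

Basis: 1 mol D initially; let X = conversion of D. Extent ξ = X.
Moles: n_D = 1 − X; n_M = 3X.
Summing: n_T = 1 + 2X.
Mole fractions y_i = n_i/n_T; K_p = p_M^3 / (p_D) with p_i = y_i·P.
Equating to 8.71 atm^2 and solving on 0 < X < 1: X = 0.237.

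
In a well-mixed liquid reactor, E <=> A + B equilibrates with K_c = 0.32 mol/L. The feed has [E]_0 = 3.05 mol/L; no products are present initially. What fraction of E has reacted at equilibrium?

Let X = conversion of E; extent ξ = 3.05·X mol/L.
Concentrations: [E] = 3.05 − 3.05X; [A] = 3.05X; [B] = 3.05X.
K_c = [A] [B] / ([E]).
Equating to 0.32 mol/L: the physical root is X = 0.276.

X = 0.276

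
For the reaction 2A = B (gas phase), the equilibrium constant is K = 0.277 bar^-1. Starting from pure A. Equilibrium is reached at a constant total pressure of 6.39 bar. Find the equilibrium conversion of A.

X = 0.648

Take 1 mol A as basis and let X be its fractional conversion, so ξ = 0.5X.
Species balance: n_A = 1 − X; n_B = 0.5X.
n_T = Σnᵢ = 1 − 0.5X.
With p_i = (n_i/n_T)P, K = p_B / (p_A^2).
Equating to 0.277 bar^-1 and solving on 0 < X < 1: X = 0.648.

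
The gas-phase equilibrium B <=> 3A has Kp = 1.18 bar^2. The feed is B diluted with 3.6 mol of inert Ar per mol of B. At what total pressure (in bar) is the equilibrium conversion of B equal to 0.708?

P = 1.14 bar

Basis: 1 mol B initially; let X = conversion of B. Extent ξ = X.
Moles: n_B = 1 − X; n_A = 3X; n_I = 3.6 (inert).
Total moles n_T = 4.6 + 2X.
Kp = p_A^3 / (p_B) with p_i = (n_i/n_T)·P.
At X = 0.708: the mole-fraction product g(X) = Π y_i^ν_i = 0.9067. Since Kp = g(X)·P^{2}, P = (Kp/g)^(1/2) = (1.18/0.9067)^(1/2) = 1.14 bar.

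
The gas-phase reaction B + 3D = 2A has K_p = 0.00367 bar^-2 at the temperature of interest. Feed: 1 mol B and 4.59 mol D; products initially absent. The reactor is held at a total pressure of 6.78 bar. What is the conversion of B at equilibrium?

Let X = conversion of B (basis 1 mol B); extent of reaction ξ = X.
Moles: n_B = 1 − X; n_D = 4.59 − 3X; n_A = 2X.
n_T = Σnᵢ = 5.59 − 2X.
Mole fractions y_i = n_i/n_T; K_p = p_A^2 / (p_B p_D^3) with p_i = y_i·P.
This yields a degree-4 equation in X; solving on (0,1), X = 0.259.

X = 0.259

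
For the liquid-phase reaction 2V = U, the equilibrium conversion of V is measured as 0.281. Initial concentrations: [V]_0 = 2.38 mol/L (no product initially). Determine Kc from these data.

Kc = 0.114 L/mol

Let X = conversion of V.
Concentrations: [V] = 2.38 − 2.38X; [U] = 1.19X.
At X = 0.281: [V] = 1.71, [U] = 0.334.
Kc = [U] / ([V]^2) = 0.114 L/mol.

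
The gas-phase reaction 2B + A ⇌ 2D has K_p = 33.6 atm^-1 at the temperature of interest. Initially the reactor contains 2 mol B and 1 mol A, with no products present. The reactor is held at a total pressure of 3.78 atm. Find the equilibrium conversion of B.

X = 0.780

Basis: 2 mol B initially; let X = conversion of B. Extent ξ = X.
Species balance: n_B = 2 − 2X; n_A = 1 − X; n_D = 2X.
n_T = Σnᵢ = 3 − X.
With p_i = (n_i/n_T)P, K_p = p_D^2 / (p_B^2 p_A).
Setting this equal to 33.6 atm^-1 and taking the physical root (0 < X < 1) gives X = 0.780.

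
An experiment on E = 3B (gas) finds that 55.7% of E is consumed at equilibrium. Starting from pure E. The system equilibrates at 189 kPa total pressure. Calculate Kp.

Kp = 8.42e+04 kPa^2

Basis: 1 mol E initially; let X = conversion of E. Extent ξ = X.
Species balance: n_E = 1 − X; n_B = 3X.
n_T = Σnᵢ = 1 + 2X.
At X = 0.557: n_E = 0.443, n_B = 1.67, n_T = 2.11.
p_i = (n_i/n_T)·P. Kp = p_B^3 / (p_E) = 8.42e+04 kPa^2.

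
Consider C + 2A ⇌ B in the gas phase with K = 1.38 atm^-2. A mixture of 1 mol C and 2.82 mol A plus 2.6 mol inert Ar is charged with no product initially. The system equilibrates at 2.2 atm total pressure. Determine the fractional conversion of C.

X = 0.448

Basis: 1 mol C initially; let X = conversion of C. Extent ξ = X.
Species balance: n_C = 1 − X; n_A = 2.82 − 2X; n_B = X; n_I = 2.6 (inert).
Summing: n_T = 6.42 − 2X.
y_i = n_i/n_T, p_i = y_i·P. K = p_B / (p_C p_A^2).
Substituting and setting equal to 1.38 atm^-2 gives a polynomial in X; the root in (0,1) is X = 0.448.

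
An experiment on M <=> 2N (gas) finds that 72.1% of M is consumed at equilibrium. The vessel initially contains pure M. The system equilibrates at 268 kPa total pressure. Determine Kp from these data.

Kp = 1.16e+03 kPa

Let X = conversion of M (basis 1 mol M); extent of reaction ξ = X.
At extent ξ: n_M = 1 − X; n_N = 2X.
Summing: n_T = 1 + X.
At X = 0.721: n_M = 0.279, n_N = 1.44, n_T = 1.72.
p_i = (n_i/n_T)·P. Kp = p_N^2 / (p_M) = 1.16e+03 kPa.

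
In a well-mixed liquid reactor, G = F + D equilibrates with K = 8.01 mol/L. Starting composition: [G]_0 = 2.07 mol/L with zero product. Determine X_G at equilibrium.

X = 0.824

Let X = conversion of G; extent ξ = 2.07·X mol/L.
Concentrations: [G] = 2.07 − 2.07X; [F] = 2.07X; [D] = 2.07X.
K = [F] [D] / ([G]).
Setting equal to 8.01 and solving for X on (0,1) gives X = 0.824.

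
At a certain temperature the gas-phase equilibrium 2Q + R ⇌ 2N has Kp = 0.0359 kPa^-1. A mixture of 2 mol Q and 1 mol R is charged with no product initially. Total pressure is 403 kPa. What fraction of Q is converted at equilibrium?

Basis: 2 mol Q initially; let X = conversion of Q. Extent ξ = X.
Mole table: n_Q = 2 − 2X; n_R = 1 − X; n_N = 2X.
Total moles n_T = 3 − X.
With p_i = (n_i/n_T)P, Kp = p_N^2 / (p_Q^2 p_R).
Substituting and setting equal to 0.0359 kPa^-1 gives a polynomial in X; the root in (0,1) is X = 0.607.

X = 0.607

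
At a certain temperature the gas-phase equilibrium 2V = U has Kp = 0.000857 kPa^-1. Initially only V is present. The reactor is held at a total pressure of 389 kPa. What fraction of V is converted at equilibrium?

X = 0.345

Take 1 mol V as basis and let X be its fractional conversion, so ξ = 0.5X.
Species balance: n_V = 1 − X; n_U = 0.5X.
Total moles n_T = 1 − 0.5X.
y_i = n_i/n_T, p_i = y_i·P. Kp = p_U / (p_V^2).
Setting this equal to 0.000857 kPa^-1 and taking the physical root (0 < X < 1) gives X = 0.345.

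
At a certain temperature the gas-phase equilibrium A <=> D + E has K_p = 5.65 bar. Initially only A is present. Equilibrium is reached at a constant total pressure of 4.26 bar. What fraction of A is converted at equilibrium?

X = 0.755

Take 1 mol A as basis and let X be its fractional conversion, so ξ = X.
Species balance: n_A = 1 − X; n_D = X; n_E = X.
Summing: n_T = 1 + X.
Mole fractions y_i = n_i/n_T; K_p = p_D p_E / (p_A) with p_i = y_i·P.
Setting this equal to 5.65 bar and taking the physical root (0 < X < 1) gives X = 0.755.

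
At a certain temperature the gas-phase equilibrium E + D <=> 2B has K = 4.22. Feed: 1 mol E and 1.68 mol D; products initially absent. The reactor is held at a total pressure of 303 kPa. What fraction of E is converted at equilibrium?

X = 0.635

Basis: 1 mol E initially; let X = conversion of E. Extent ξ = X.
At extent ξ: n_E = 1 − X; n_D = 1.68 − X; n_B = 2X.
Since Δν = 0, n_T = 2.68 throughout.
Mole fractions y_i = n_i/n_T; K = p_B^2 / (p_E p_D) with p_i = y_i·P.
Substituting and setting equal to 4.22 gives a polynomial in X; the root in (0,1) is X = 0.635.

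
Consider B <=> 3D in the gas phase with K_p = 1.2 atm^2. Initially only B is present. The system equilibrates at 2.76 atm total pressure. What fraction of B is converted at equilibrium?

Take 1 mol B as basis and let X be its fractional conversion, so ξ = X.
Species balance: n_B = 1 − X; n_D = 3X.
Summing: n_T = 1 + 2X.
y_i = n_i/n_T, p_i = y_i·P. K_p = p_D^3 / (p_B).
This yields a degree-3 equation in X; solving on (0,1), X = 0.210.

X = 0.210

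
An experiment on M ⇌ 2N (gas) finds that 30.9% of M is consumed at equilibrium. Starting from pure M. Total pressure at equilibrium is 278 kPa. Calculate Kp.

Let X = conversion of M (basis 1 mol M); extent of reaction ξ = X.
Mole table: n_M = 1 − X; n_N = 2X.
Total moles n_T = 1 + X.
At X = 0.309: n_M = 0.691, n_N = 0.618, n_T = 1.31.
p_i = (n_i/n_T)·P. Kp = p_N^2 / (p_M) = 117 kPa.

Kp = 117 kPa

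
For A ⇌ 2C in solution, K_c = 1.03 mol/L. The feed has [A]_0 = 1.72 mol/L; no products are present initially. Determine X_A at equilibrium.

X = 0.319

Let X = conversion of A; extent ξ = 1.72·X mol/L.
Concentrations: [A] = 1.72 − 1.72X; [C] = 3.44X.
K_c = [C]^2 / ([A]).
Setting equal to 1.03 and solving for X on (0,1) gives X = 0.319.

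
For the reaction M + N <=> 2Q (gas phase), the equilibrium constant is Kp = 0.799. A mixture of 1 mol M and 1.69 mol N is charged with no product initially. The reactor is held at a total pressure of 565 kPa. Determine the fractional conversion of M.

Take 1 mol M as basis and let X be its fractional conversion, so ξ = X.
Moles: n_M = 1 − X; n_N = 1.69 − X; n_Q = 2X.
Total moles n_T = 2.69 (Δν = 0, constant).
Mole fractions y_i = n_i/n_T; Kp = p_Q^2 / (p_M p_N) with p_i = y_i·P.
Substituting and setting equal to 0.799 gives a polynomial in X; the root in (0,1) is X = 0.395.

X = 0.395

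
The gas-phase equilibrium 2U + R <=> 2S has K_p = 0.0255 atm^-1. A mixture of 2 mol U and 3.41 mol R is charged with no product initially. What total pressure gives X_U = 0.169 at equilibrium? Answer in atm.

Let X = conversion of U (basis 2 mol U); extent of reaction ξ = X.
Mole table: n_U = 2 − 2X; n_R = 3.41 − X; n_S = 2X.
Summing: n_T = 5.41 − X.
K_p = p_S^2 / (p_U^2 p_R) with p_i = (n_i/n_T)·P.
At X = 0.169: the mole-fraction product g(X) = Π y_i^ν_i = 0.06688. Since K_p = g(X)·P^{-1}, P = (g/K_p)^(1/1) = (0.06688/0.0255)^(1/1) = 2.62 atm.

P = 2.62 atm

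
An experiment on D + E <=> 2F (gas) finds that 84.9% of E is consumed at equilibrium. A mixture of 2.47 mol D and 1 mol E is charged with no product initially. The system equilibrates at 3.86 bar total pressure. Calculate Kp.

Take 1 mol E as basis and let X be its fractional conversion, so ξ = X.
Species balance: n_D = 2.47 − X; n_E = 1 − X; n_F = 2X.
Since Δν = 0, n_T = 3.47 throughout.
At X = 0.849: n_D = 1.62, n_E = 0.151, n_F = 1.7, n_T = 3.47.
p_i = (n_i/n_T)·P. Kp = p_F^2 / (p_D p_E) = 11.8.

Kp = 11.8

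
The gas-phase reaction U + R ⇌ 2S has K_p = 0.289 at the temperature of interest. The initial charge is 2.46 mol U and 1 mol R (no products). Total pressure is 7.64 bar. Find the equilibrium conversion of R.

Let X = conversion of R (basis 1 mol R); extent of reaction ξ = X.
Mole table: n_U = 2.46 − X; n_R = 1 − X; n_S = 2X.
Total moles n_T = 3.46 (Δν = 0, constant).
With p_i = (n_i/n_T)P, K_p = p_S^2 / (p_U p_R).
Substituting and setting equal to 0.289 gives a polynomial in X; the root in (0,1) is X = 0.323.

X = 0.323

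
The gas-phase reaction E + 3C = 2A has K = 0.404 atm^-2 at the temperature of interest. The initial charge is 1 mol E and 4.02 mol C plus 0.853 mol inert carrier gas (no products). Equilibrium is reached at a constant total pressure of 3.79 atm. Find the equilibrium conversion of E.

Let X = conversion of E (basis 1 mol E); extent of reaction ξ = X.
At extent ξ: n_E = 1 − X; n_C = 4.02 − 3X; n_A = 2X; n_I = 0.853 (inert).
Summing: n_T = 5.87 − 2X.
y_i = n_i/n_T, p_i = y_i·P. K = p_A^2 / (p_E p_C^3).
Setting this equal to 0.404 atm^-2 and taking the physical root (0 < X < 1) gives X = 0.576.

X = 0.576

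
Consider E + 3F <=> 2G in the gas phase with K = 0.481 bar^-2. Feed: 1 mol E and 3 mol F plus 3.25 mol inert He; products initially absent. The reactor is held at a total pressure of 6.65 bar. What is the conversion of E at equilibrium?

Let X = conversion of E (basis 1 mol E); extent of reaction ξ = X.
Mole table: n_E = 1 − X; n_F = 3 − 3X; n_G = 2X; n_I = 3.25 (inert).
Total moles n_T = 7.25 − 2X.
Mole fractions y_i = n_i/n_T; K = p_G^2 / (p_E p_F^3) with p_i = y_i·P.
Equating to 0.481 bar^-2 and solving on 0 < X < 1: X = 0.493.

X = 0.493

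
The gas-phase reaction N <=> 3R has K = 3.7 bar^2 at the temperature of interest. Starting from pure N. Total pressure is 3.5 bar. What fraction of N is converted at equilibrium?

X = 0.268

Take 1 mol N as basis and let X be its fractional conversion, so ξ = X.
Species balance: n_N = 1 − X; n_R = 3X.
Summing: n_T = 1 + 2X.
With p_i = (n_i/n_T)P, K = p_R^3 / (p_N).
Substituting and setting equal to 3.7 bar^2 gives a polynomial in X; the root in (0,1) is X = 0.268.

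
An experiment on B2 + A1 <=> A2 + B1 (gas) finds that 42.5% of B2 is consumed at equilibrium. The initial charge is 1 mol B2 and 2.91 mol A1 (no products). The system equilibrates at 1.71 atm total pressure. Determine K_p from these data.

K_p = 0.126

Let X = conversion of B2 (basis 1 mol B2); extent of reaction ξ = X.
Mole table: n_B2 = 1 − X; n_A1 = 2.91 − X; n_A2 = X; n_B1 = X.
n_T stays at 3.91 (no change in mole number).
At X = 0.425: n_B2 = 0.575, n_A1 = 2.49, n_A2 = 0.425, n_B1 = 0.425, n_T = 3.91.
p_i = (n_i/n_T)·P. K_p = p_A2 p_B1 / (p_B2 p_A1) = 0.126.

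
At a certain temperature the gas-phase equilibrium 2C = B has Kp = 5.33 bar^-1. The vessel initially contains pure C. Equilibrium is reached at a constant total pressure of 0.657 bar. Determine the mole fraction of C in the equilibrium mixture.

y_C = 0.410

Let X = conversion of C (basis 1 mol C); extent of reaction ξ = 0.5X.
Species balance: n_C = 1 − X; n_B = 0.5X.
n_T = Σnᵢ = 1 − 0.5X.
With p_i = (n_i/n_T)P, Kp = p_B / (p_C^2).
Substituting and setting equal to 5.33 bar^-1 gives a polynomial in X; the root in (0,1) is X = 0.742.
Then n_C = 0.258, n_T = 0.629, so y_C = 0.410.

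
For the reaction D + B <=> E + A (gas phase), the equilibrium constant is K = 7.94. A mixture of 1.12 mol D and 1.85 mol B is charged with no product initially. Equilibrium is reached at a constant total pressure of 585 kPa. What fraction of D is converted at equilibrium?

X = 0.876

Let X = conversion of D (basis 1.12 mol D); extent of reaction ξ = 1.12X.
Moles: n_D = 1.12 − 1.12X; n_B = 1.85 − 1.12X; n_E = 1.12X; n_A = 1.12X.
Since Δν = 0, n_T = 2.97 throughout.
y_i = n_i/n_T, p_i = y_i·P. K = p_E p_A / (p_D p_B).
This yields a degree-2 equation in X; solving on (0,1), X = 0.876.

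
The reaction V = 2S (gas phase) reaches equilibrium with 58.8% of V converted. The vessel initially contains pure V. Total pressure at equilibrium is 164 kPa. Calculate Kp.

Kp = 347 kPa

Let X = conversion of V (basis 1 mol V); extent of reaction ξ = X.
Mole table: n_V = 1 − X; n_S = 2X.
n_T = Σnᵢ = 1 + X.
At X = 0.588: n_V = 0.412, n_S = 1.18, n_T = 1.59.
p_i = (n_i/n_T)·P. Kp = p_S^2 / (p_V) = 347 kPa.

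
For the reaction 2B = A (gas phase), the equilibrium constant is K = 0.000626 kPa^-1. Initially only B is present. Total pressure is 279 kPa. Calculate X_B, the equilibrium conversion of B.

Let X = conversion of B (basis 1 mol B); extent of reaction ξ = 0.5X.
Moles: n_B = 1 − X; n_A = 0.5X.
n_T = Σnᵢ = 1 − 0.5X.
With p_i = (n_i/n_T)P, K = p_A / (p_B^2).
Substituting and setting equal to 0.000626 kPa^-1 gives a polynomial in X; the root in (0,1) is X = 0.233.

X = 0.233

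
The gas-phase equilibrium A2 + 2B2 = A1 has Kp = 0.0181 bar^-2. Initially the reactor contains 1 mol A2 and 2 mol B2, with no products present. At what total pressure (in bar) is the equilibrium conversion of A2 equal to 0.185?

Let X = conversion of A2 (basis 1 mol A2); extent of reaction ξ = X.
At extent ξ: n_A2 = 1 − X; n_B2 = 2 − 2X; n_A1 = X.
Summing: n_T = 3 − 2X.
Kp = p_A1 / (p_A2 p_B2^2) with p_i = (n_i/n_T)·P.
At X = 0.185: the mole-fraction product g(X) = Π y_i^ν_i = 0.5909. Since Kp = g(X)·P^{-2}, P = (g/Kp)^(1/2) = (0.5909/0.0181)^(1/2) = 5.71 bar.

P = 5.71 bar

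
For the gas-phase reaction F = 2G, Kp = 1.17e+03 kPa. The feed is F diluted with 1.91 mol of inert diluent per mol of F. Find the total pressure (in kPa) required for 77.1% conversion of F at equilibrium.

Basis: 1 mol F initially; let X = conversion of F. Extent ξ = X.
Mole table: n_F = 1 − X; n_G = 2X; n_I = 1.91 (inert).
Summing: n_T = 2.91 + X.
Kp = p_G^2 / (p_F) with p_i = (n_i/n_T)·P.
At X = 0.771: the mole-fraction product g(X) = Π y_i^ν_i = 2.821. Since Kp = g(X)·P^{1}, P = (Kp/g)^(1/1) = (1.17e+03/2.821)^(1/1) = 415 kPa.

P = 415 kPa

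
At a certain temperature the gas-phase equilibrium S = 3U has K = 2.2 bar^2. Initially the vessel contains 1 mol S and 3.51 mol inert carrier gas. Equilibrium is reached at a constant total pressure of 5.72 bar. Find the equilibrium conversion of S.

Take 1 mol S as basis and let X be its fractional conversion, so ξ = X.
Mole table: n_S = 1 − X; n_U = 3X; n_I = 3.51 (inert).
Summing: n_T = 4.51 + 2X.
With p_i = (n_i/n_T)P, K = p_U^3 / (p_S).
Substituting and setting equal to 2.2 bar^2 gives a polynomial in X; the root in (0,1) is X = 0.353.

X = 0.353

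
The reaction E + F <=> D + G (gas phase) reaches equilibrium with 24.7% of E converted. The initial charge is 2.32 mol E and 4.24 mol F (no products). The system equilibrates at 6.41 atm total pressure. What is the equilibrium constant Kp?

Take 2.32 mol E as basis and let X be its fractional conversion, so ξ = 2.32X.
Moles: n_E = 2.32 − 2.32X; n_F = 4.24 − 2.32X; n_D = 2.32X; n_G = 2.32X.
Since Δν = 0, n_T = 6.56 throughout.
At X = 0.247: n_E = 1.75, n_F = 3.67, n_D = 0.573, n_G = 0.573, n_T = 6.56.
p_i = (n_i/n_T)·P. Kp = p_D p_G / (p_E p_F) = 0.0513.

Kp = 0.0513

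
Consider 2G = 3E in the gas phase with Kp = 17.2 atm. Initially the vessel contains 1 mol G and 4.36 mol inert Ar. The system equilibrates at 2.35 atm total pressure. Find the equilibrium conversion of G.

X = 0.798

Basis: 1 mol G initially; let X = conversion of G. Extent ξ = 0.5X.
Mole table: n_G = 1 − X; n_E = 1.5X; n_I = 4.36 (inert).
Total moles n_T = 5.36 + 0.5X.
y_i = n_i/n_T, p_i = y_i·P. Kp = p_E^3 / (p_G^2).
Equating to 17.2 atm and solving on 0 < X < 1: X = 0.798.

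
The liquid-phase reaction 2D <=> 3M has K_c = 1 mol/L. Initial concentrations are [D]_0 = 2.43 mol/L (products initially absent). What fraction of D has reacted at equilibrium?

X = 0.366

Let X = conversion of D; extent ξ = 2.43X/2 mol/L.
Concentrations: [D] = 2.43 − 2.43X; [M] = 3.65X.
K_c = [M]^3 / ([D]^2).
Solving K_c = 1 for X ∈ (0,1): X = 0.366.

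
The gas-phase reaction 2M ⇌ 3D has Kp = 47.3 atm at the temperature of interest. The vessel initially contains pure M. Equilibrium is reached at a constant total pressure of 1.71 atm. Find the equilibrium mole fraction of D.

y_D = 0.851

Let X = conversion of M (basis 1 mol M); extent of reaction ξ = 0.5X.
Mole table: n_M = 1 − X; n_D = 1.5X.
Total moles n_T = 1 + 0.5X.
With p_i = (n_i/n_T)P, Kp = p_D^3 / (p_M^2).
This yields a degree-3 equation in X; solving on (0,1), X = 0.792.
Then n_D = 1.19, n_T = 1.4, so y_D = 0.851.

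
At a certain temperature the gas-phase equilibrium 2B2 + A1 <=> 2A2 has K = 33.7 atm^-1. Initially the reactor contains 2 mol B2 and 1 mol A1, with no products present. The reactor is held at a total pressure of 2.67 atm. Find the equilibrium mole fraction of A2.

y_A2 = 0.675

Basis: 2 mol B2 initially; let X = conversion of B2. Extent ξ = X.
Mole table: n_B2 = 2 − 2X; n_A1 = 1 − X; n_A2 = 2X.
n_T = Σnᵢ = 3 − X.
y_i = n_i/n_T, p_i = y_i·P. K = p_A2^2 / (p_B2^2 p_A1).
Equating to 33.7 atm^-1 and solving on 0 < X < 1: X = 0.757.
Then n_A2 = 1.51, n_T = 2.24, so y_A2 = 0.675.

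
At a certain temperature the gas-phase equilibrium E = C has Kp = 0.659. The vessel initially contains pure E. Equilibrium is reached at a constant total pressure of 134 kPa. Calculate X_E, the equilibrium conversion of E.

Basis: 1 mol E initially; let X = conversion of E. Extent ξ = X.
At extent ξ: n_E = 1 − X; n_C = X.
n_T stays at 1 (no change in mole number).
With p_i = (n_i/n_T)P, Kp = p_C / (p_E).
Setting this equal to 0.659 and taking the physical root (0 < X < 1) gives X = 0.397.

X = 0.397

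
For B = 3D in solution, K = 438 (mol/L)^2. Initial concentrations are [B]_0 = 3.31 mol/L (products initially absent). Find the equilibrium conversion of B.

Let X = conversion of B; extent ξ = 3.31·X mol/L.
Concentrations: [B] = 3.31 − 3.31X; [D] = 9.93X.
K = [D]^3 / ([B]).
This equals 438 at X = 0.733 (the root in 0 < X < 1).

X = 0.733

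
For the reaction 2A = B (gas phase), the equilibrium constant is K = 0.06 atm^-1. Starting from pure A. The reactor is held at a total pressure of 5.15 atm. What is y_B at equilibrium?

Take 1 mol A as basis and let X be its fractional conversion, so ξ = 0.5X.
At extent ξ: n_A = 1 − X; n_B = 0.5X.
Total moles n_T = 1 − 0.5X.
With p_i = (n_i/n_T)P, K = p_B / (p_A^2).
Equating to 0.06 atm^-1 and solving on 0 < X < 1: X = 0.331.
Then n_B = 0.166, n_T = 0.834, so y_B = 0.199.

y_B = 0.199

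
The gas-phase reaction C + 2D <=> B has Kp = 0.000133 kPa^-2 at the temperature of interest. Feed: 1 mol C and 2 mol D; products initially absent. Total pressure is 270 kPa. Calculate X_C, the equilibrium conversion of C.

X = 0.634

Take 1 mol C as basis and let X be its fractional conversion, so ξ = X.
At extent ξ: n_C = 1 − X; n_D = 2 − 2X; n_B = X.
Total moles n_T = 3 − 2X.
With p_i = (n_i/n_T)P, Kp = p_B / (p_C p_D^2).
This yields a degree-3 equation in X; solving on (0,1), X = 0.634.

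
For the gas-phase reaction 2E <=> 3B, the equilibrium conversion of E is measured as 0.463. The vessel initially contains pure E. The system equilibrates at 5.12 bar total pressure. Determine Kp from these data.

Kp = 4.83 bar

Take 1 mol E as basis and let X be its fractional conversion, so ξ = 0.5X.
Moles: n_E = 1 − X; n_B = 1.5X.
Summing: n_T = 1 + 0.5X.
At X = 0.463: n_E = 0.537, n_B = 0.695, n_T = 1.23.
p_i = (n_i/n_T)·P. Kp = p_B^3 / (p_E^2) = 4.83 bar.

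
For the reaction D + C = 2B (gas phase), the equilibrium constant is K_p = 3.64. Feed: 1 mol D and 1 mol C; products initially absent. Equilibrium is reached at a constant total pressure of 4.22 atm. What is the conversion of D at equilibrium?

Let X = conversion of D (basis 1 mol D); extent of reaction ξ = X.
Moles: n_D = 1 − X; n_C = 1 − X; n_B = 2X.
Total moles n_T = 2 (Δν = 0, constant).
With p_i = (n_i/n_T)P, K_p = p_B^2 / (p_D p_C).
Equating to 3.64 and solving on 0 < X < 1: X = 0.488.

X = 0.488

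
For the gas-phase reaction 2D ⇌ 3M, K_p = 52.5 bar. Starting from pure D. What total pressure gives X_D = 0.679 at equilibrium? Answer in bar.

P = 6.86 bar

Basis: 1 mol D initially; let X = conversion of D. Extent ξ = 0.5X.
Mole table: n_D = 1 − X; n_M = 1.5X.
n_T = Σnᵢ = 1 + 0.5X.
K_p = p_M^3 / (p_D^2) with p_i = (n_i/n_T)·P.
At X = 0.679: the mole-fraction product g(X) = Π y_i^ν_i = 7.655. Since K_p = g(X)·P^{1}, P = (K_p/g)^(1/1) = (52.5/7.655)^(1/1) = 6.86 bar.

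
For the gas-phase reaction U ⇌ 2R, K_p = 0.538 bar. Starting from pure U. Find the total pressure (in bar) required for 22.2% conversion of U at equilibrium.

P = 2.59 bar

Let X = conversion of U (basis 1 mol U); extent of reaction ξ = X.
Species balance: n_U = 1 − X; n_R = 2X.
n_T = Σnᵢ = 1 + X.
K_p = p_R^2 / (p_U) with p_i = (n_i/n_T)·P.
At X = 0.222: the mole-fraction product g(X) = Π y_i^ν_i = 0.2074. Since K_p = g(X)·P^{1}, P = (K_p/g)^(1/1) = (0.538/0.2074)^(1/1) = 2.59 bar.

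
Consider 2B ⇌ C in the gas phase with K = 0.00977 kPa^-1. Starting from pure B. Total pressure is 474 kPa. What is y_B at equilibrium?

y_B = 0.369

Basis: 1 mol B initially; let X = conversion of B. Extent ξ = 0.5X.
At extent ξ: n_B = 1 − X; n_C = 0.5X.
Summing: n_T = 1 − 0.5X.
Mole fractions y_i = n_i/n_T; K = p_C / (p_B^2) with p_i = y_i·P.
Equating to 0.00977 kPa^-1 and solving on 0 < X < 1: X = 0.774.
Then n_B = 0.226, n_T = 0.613, so y_B = 0.369.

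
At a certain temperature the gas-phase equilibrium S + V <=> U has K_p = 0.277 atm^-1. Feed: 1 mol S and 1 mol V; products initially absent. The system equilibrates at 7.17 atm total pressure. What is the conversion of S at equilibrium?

X = 0.421

Basis: 1 mol S initially; let X = conversion of S. Extent ξ = X.
Species balance: n_S = 1 − X; n_V = 1 − X; n_U = X.
Total moles n_T = 2 − X.
y_i = n_i/n_T, p_i = y_i·P. K_p = p_U / (p_S p_V).
Substituting and setting equal to 0.277 atm^-1 gives a polynomial in X; the root in (0,1) is X = 0.421.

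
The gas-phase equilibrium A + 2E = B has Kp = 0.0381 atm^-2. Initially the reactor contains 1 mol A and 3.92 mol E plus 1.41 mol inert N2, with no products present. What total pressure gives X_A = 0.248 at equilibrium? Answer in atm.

Let X = conversion of A (basis 1 mol A); extent of reaction ξ = X.
Moles: n_A = 1 − X; n_E = 3.92 − 2X; n_B = X; n_I = 1.41 (inert).
Total moles n_T = 6.33 − 2X.
Kp = p_B / (p_A p_E^2) with p_i = (n_i/n_T)·P.
At X = 0.248: the mole-fraction product g(X) = Π y_i^ν_i = 0.9574. Since Kp = g(X)·P^{-2}, P = (g/Kp)^(1/2) = (0.9574/0.0381)^(1/2) = 5.01 atm.

P = 5.01 atm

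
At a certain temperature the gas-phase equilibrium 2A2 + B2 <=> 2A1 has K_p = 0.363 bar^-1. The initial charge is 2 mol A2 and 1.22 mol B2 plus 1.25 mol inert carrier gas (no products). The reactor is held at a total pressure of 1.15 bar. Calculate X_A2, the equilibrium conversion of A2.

Let X = conversion of A2 (basis 2 mol A2); extent of reaction ξ = X.
At extent ξ: n_A2 = 2 − 2X; n_B2 = 1.22 − X; n_A1 = 2X; n_I = 1.25 (inert).
Summing: n_T = 4.47 − X.
With p_i = (n_i/n_T)P, K_p = p_A1^2 / (p_A2^2 p_B2).
Substituting and setting equal to 0.363 bar^-1 gives a polynomial in X; the root in (0,1) is X = 0.237.

X = 0.237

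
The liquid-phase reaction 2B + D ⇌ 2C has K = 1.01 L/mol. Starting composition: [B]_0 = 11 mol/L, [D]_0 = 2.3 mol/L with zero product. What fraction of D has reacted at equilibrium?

Let X = conversion of D; extent ξ = 2.3·X mol/L.
Concentrations: [B] = 11 − 4.6X; [D] = 2.3 − 2.3X; [C] = 4.6X.
K = [C]^2 / ([B]^2 [D]).
Equating to 1.01 L/mol: the physical root is X = 0.863.

X = 0.863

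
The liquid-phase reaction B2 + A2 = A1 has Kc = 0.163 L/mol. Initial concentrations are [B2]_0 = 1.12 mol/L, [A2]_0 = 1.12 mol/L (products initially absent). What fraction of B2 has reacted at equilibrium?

Let X = conversion of B2; extent ξ = 1.12·X mol/L.
Concentrations: [B2] = 1.12 − 1.12X; [A2] = 1.12 − 1.12X; [A1] = 1.12X.
Kc = [A1] / ([B2] [A2]).
Solving Kc = 0.163 for X ∈ (0,1): X = 0.136.

X = 0.136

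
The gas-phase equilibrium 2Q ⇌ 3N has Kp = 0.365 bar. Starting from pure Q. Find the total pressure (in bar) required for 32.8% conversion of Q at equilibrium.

Take 1 mol Q as basis and let X be its fractional conversion, so ξ = 0.5X.
Species balance: n_Q = 1 − X; n_N = 1.5X.
Total moles n_T = 1 + 0.5X.
Kp = p_N^3 / (p_Q^2) with p_i = (n_i/n_T)·P.
At X = 0.328: the mole-fraction product g(X) = Π y_i^ν_i = 0.2266. Since Kp = g(X)·P^{1}, P = (Kp/g)^(1/1) = (0.365/0.2266)^(1/1) = 1.61 bar.

P = 1.61 bar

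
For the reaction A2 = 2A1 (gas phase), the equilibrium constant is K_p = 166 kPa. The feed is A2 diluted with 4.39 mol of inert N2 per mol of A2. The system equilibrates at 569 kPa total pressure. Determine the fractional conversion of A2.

X = 0.474

Take 1 mol A2 as basis and let X be its fractional conversion, so ξ = X.
Moles: n_A2 = 1 − X; n_A1 = 2X; n_I = 4.39 (inert).
n_T = Σnᵢ = 5.39 + X.
With p_i = (n_i/n_T)P, K_p = p_A1^2 / (p_A2).
Substituting and setting equal to 166 kPa gives a polynomial in X; the root in (0,1) is X = 0.474.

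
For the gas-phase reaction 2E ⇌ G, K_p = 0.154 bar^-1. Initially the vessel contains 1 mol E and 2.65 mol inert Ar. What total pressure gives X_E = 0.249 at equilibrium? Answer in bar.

P = 5.05 bar

Let X = conversion of E (basis 1 mol E); extent of reaction ξ = 0.5X.
Moles: n_E = 1 − X; n_G = 0.5X; n_I = 2.65 (inert).
Summing: n_T = 3.65 − 0.5X.
K_p = p_G / (p_E^2) with p_i = (n_i/n_T)·P.
At X = 0.249: the mole-fraction product g(X) = Π y_i^ν_i = 0.7782. Since K_p = g(X)·P^{-1}, P = (g/K_p)^(1/1) = (0.7782/0.154)^(1/1) = 5.05 bar.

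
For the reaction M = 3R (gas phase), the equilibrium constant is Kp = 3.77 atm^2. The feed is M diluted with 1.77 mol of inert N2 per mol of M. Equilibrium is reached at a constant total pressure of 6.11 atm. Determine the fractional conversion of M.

Basis: 1 mol M initially; let X = conversion of M. Extent ξ = X.
Mole table: n_M = 1 − X; n_R = 3X; n_I = 1.77 (inert).
Summing: n_T = 2.77 + 2X.
With p_i = (n_i/n_T)P, Kp = p_R^3 / (p_M).
Substituting and setting equal to 3.77 atm^2 gives a polynomial in X; the root in (0,1) is X = 0.310.

X = 0.310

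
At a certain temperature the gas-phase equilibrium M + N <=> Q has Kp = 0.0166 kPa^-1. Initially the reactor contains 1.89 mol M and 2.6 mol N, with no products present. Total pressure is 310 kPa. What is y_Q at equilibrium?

y_Q = 0.400

Basis: 1.89 mol M initially; let X = conversion of M. Extent ξ = 1.89X.
Moles: n_M = 1.89 − 1.89X; n_N = 2.6 − 1.89X; n_Q = 1.89X.
Summing: n_T = 4.49 − 1.89X.
Mole fractions y_i = n_i/n_T; Kp = p_Q / (p_M p_N) with p_i = y_i·P.
Equating to 0.0166 kPa^-1 and solving on 0 < X < 1: X = 0.679.
Then n_Q = 1.28, n_T = 3.21, so y_Q = 0.400.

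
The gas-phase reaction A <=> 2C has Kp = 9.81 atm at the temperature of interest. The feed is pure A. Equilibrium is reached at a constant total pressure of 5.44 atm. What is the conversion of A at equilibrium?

Take 1 mol A as basis and let X be its fractional conversion, so ξ = X.
Species balance: n_A = 1 − X; n_C = 2X.
n_T = Σnᵢ = 1 + X.
Mole fractions y_i = n_i/n_T; Kp = p_C^2 / (p_A) with p_i = y_i·P.
Setting this equal to 9.81 atm and taking the physical root (0 < X < 1) gives X = 0.557.

X = 0.557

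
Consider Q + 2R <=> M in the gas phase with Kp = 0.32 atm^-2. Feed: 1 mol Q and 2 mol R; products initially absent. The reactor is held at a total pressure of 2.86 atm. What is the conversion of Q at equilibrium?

X = 0.427

Let X = conversion of Q (basis 1 mol Q); extent of reaction ξ = X.
At extent ξ: n_Q = 1 − X; n_R = 2 − 2X; n_M = X.
n_T = Σnᵢ = 3 − 2X.
y_i = n_i/n_T, p_i = y_i·P. Kp = p_M / (p_Q p_R^2).
Substituting and setting equal to 0.32 atm^-2 gives a polynomial in X; the root in (0,1) is X = 0.427.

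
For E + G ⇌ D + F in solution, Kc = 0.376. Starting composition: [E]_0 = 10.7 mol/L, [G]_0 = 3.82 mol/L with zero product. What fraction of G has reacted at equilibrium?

X = 0.587

Let X = conversion of G; extent ξ = 3.82·X mol/L.
Concentrations: [E] = 10.7 − 3.82X; [G] = 3.82 − 3.82X; [D] = 3.82X; [F] = 3.82X.
Kc = [D] [F] / ([E] [G]).
This equals 0.376 at X = 0.587 (the root in 0 < X < 1).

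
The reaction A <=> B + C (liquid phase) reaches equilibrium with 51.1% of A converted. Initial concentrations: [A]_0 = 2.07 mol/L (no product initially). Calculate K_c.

K_c = 1.11 mol/L

Let X = conversion of A.
Concentrations: [A] = 2.07 − 2.07X; [B] = 2.07X; [C] = 2.07X.
At X = 0.511: [A] = 1.01, [B] = 1.06, [C] = 1.06.
K_c = [B] [C] / ([A]) = 1.11 mol/L.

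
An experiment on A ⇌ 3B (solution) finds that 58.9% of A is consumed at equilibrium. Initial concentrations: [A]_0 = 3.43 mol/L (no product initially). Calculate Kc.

Kc = 158 (mol/L)^2

Let X = conversion of A.
Concentrations: [A] = 3.43 − 3.43X; [B] = 10.3X.
At X = 0.589: [A] = 1.41, [B] = 6.06.
Kc = [B]^3 / ([A]) = 158 (mol/L)^2.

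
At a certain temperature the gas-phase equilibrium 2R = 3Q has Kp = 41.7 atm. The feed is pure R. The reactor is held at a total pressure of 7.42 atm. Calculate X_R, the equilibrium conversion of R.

X = 0.648

Basis: 1 mol R initially; let X = conversion of R. Extent ξ = 0.5X.
Mole table: n_R = 1 − X; n_Q = 1.5X.
Summing: n_T = 1 + 0.5X.
y_i = n_i/n_T, p_i = y_i·P. Kp = p_Q^3 / (p_R^2).
This yields a degree-3 equation in X; solving on (0,1), X = 0.648.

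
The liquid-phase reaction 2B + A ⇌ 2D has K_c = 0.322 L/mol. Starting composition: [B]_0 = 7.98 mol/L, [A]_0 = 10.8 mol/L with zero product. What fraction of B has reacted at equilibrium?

X = 0.621

Let X = conversion of B; extent ξ = 7.98X/2 mol/L.
Concentrations: [B] = 7.98 − 7.98X; [A] = 10.8 − 3.99X; [D] = 7.98X.
K_c = [D]^2 / ([B]^2 [A]).
Equating to 0.322 L/mol: the physical root is X = 0.621.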